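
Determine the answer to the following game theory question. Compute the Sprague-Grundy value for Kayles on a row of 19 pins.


Kayles: a move removes 1 or 2 adjacent pins from a contiguous row.
Removing pins from a row of k leaves two independent rows (a, b) with a + b = k - 1 (one pin) or a + b = k - 2 (two pins); an end removal gives a = 0.
By Sprague-Grundy, G(k) = mex{ G(a) XOR G(b) } over all these splits. G(0) = 0.
G(1): splits (0,0):0^0=0 -> mex({0}) = 1
G(2): splits (0,1):0^1=1 (0,0):0^0=0 -> mex({0, 1}) = 2
G(3): splits (0,2):0^2=2 (1,1):1^1=0 (0,1):0^1=1 -> mex({0, 1, 2}) = 3
G(4): splits (0,3):0^3=3 (1,2):1^2=3 (0,2):0^2=2 (1,1):1^1=0 -> mex({0, 2, 3}) = 1
G(5): splits (0,4):0^1=1 (1,3):1^3=2 (2,2):2^2=0 (0,3):0^3=3 (1,2):1^2=3 -> mex({0, 1, 2, 3}) = 4
G(6) = mex({0, 1, 2, 4}) = 3
G(7) = mex({0, 1, 3, 4, 5}) = 2
G(8) = mex({0, 2, 3, 5, 6}) = 1
G(9) = mex({0, 1, 2, 3, 6, 7}) = 4
G(10) = mex({0, 1, 3, 4, 5, 7}) = 2
G(11) = mex({0, 1, 2, 3, 4, 5}) = 6
G(12) = mex({0, 1, 2, 3, 5, 6, 7}) = 4
G(13) = mex({0, 2, 3, 4, 6, 7}) = 1
G(14) = mex({0, 1, 4, 5, 6, 7}) = 2
G(15) = mex({0, 1, 2, 3, 4, 5, 6}) = 7
G(16) = mex({0, 2, 3, 5, 6, 7}) = 1
G(17) = mex({0, 1, 2, 3, 5, 6, 7}) = 4
G(18) = mex({0, 1, 2, 4, 5, 6}) = 3
G(19) = mex({0, 1, 3, 4, 5, 7}) = 2
Therefore G(19) = 2.

2


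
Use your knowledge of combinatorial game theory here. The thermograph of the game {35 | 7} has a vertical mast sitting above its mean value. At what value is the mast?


Game = {35 | 7}, a switch {a | b} with numbers a > b.
Its thermograph has left wall a - t and right wall b + t, which meet at t = (a - b)/2, where both equal (a + b)/2. So the mast (mean value) is at (a + b)/2.
Mean = (35 + (7))/2 = 42/2 = 21

21


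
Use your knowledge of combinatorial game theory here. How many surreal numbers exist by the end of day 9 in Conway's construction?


Day 0: {|} = 0 is born. Count = 1.
Day n: the number of surreal numbers born by day n is 2^(n+1) - 1.
By day 0: 2^1 - 1 = 1
By day 1: 2^2 - 1 = 3
By day 2: 2^3 - 1 = 7
By day 3: 2^4 - 1 = 15
By day 4: 2^5 - 1 = 31
By day 5: 2^6 - 1 = 63
By day 6: 2^7 - 1 = 127
By day 7: 2^8 - 1 = 255
By day 8: 2^9 - 1 = 511
By day 9: 2^10 - 1 = 1023
By day 9: 1023 surreal numbers.

1023


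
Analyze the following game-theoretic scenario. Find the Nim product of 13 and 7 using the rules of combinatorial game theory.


Nim multiplication is bilinear over XOR: (u XOR v) * w = (u*w) XOR (v*w).
So we split each operand into its bit components and XOR the pairwise Nim products.
13 = 1 + 4 + 8 (as XOR of powers of 2).
7 = 1 + 2 + 4 (as XOR of powers of 2).
Using the standard Nim-product table on single bits:
  2*2 = 3,   2*4 = 8,   2*8 = 12,
  4*4 = 6,   4*8 = 11,  8*8 = 13,
and  1*x = x (identity), k*l = l*k (commutative).
Pairwise Nim products:
  1 * 1 = 1
  1 * 2 = 2
  1 * 4 = 4
  4 * 1 = 4
  4 * 2 = 8
  4 * 4 = 6
  8 * 1 = 8
  8 * 2 = 12
  8 * 4 = 11
XOR them: 1 XOR 2 XOR 4 XOR 4 XOR 8 XOR 6 XOR 8 XOR 12 XOR 11 = 2.
Result: 13 * 7 = 2 (in Nim).

2


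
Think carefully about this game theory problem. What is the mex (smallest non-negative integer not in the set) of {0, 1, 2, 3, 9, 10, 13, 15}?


Set = {0, 1, 2, 3, 9, 10, 13, 15}
0 is in the set.
1 is in the set.
2 is in the set.
3 is in the set.
4 is NOT in the set. This is the mex.
mex = 4

4


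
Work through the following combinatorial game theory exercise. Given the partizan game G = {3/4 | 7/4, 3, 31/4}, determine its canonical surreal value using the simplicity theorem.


Left options: {3/4}, max = 3/4
Right options: {7/4, 3, 31/4}, min = 7/4
All options are numbers and max(Left) < min(Right), so by the simplicity theorem the value is the simplest (earliest-born) number strictly between 3/4 and 7/4.
The only integer strictly between 3/4 and 7/4 is 1.
No non-integer in the interval can be simpler: if x is a non-integer in the interval, then floor(x) or ceil(x) also lies in the interval (the interval contains an integer), and both are proper prefixes of x's sign expansion, i.e. born earlier. So the game value is 1.
Game value = 1

1


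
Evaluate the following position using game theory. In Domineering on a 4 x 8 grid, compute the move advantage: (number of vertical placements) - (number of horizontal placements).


Board is 4 x 8 (rows x cols).
Left (vertical) placements: (rows-1) * cols = 3 * 8 = 24
Right (horizontal) placements: rows * (cols-1) = 4 * 7 = 28
Advantage = Left - Right = 24 - 28 = -4

-4


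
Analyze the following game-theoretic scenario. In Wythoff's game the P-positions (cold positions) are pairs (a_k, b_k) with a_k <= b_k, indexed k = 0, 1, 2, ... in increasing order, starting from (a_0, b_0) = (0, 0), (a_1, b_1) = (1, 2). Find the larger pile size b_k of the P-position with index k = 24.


By Wythoff's theorem, a_k = floor(k * phi) and b_k = floor(k * phi^2) = a_k + k, where phi = (1 + sqrt(5))/2 is the golden ratio.
phi = (1 + sqrt(5))/2 = 1.618034
phi^2 = phi + 1 = 2.618034
k = 24
k * phi^2 = 24 * 2.618034 = 62.832816
b_24 = floor(k * phi^2) = 62 (check: a_24 + k = 38 + 24 = 62)

62


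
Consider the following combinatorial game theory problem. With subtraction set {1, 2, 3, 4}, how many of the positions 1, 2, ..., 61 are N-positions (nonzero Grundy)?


Subtraction set S = {1, 2, 3, 4}, so G(n) = n mod 5.
G(n) = 0 when n is a multiple of 5.
Multiples of 5 in [1, 61]: 12
N-positions (nonzero Grundy) = 61 - 12 = 49

49


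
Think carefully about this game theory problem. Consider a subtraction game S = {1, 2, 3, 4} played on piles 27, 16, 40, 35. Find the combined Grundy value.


Subtraction set: {1, 2, 3, 4}
For this subtraction set, G(n) = n mod 5 (period = max + 1 = 5).
Pile 1 (size 27): G(27) = 27 mod 5 = 2
Pile 2 (size 16): G(16) = 16 mod 5 = 1
Pile 3 (size 40): G(40) = 40 mod 5 = 0
Pile 4 (size 35): G(35) = 35 mod 5 = 0
Total Grundy value = XOR of all: 2 XOR 1 XOR 0 XOR 0 = 3

3


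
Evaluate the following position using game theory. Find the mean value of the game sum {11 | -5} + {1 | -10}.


G1 = {11 | -5}, G2 = {1 | -10}
Each is a switch {a | b} with numbers a > b; its mean value is (a + b)/2, and mean value is additive over game sums: m(G1 + G2) = m(G1) + m(G2).
Mean of G1 = (11 + (-5))/2 = 6/2 = 3
Mean of G2 = (1 + (-10))/2 = -9/2 = -9/2
Mean of G1 + G2 = 3 + -9/2 = -3/2

-3/2


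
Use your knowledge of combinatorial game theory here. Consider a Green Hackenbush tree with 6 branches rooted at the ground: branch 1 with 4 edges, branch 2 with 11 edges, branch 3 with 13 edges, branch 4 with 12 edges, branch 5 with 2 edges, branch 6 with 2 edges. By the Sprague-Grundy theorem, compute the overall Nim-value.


The tree has 6 branches from the ground vertex.
In Green Hackenbush, the Nim-value of a simple path of length k is k.
Branch 1: length 4, Nim-value = 4
Branch 2: length 11, Nim-value = 11
Branch 3: length 13, Nim-value = 13
Branch 4: length 12, Nim-value = 12
Branch 5: length 2, Nim-value = 2
Branch 6: length 2, Nim-value = 2
Total Nim-value = XOR of all branch values:
0 XOR 4 = 4
4 XOR 11 = 15
15 XOR 13 = 2
2 XOR 12 = 14
14 XOR 2 = 12
12 XOR 2 = 14
Nim-value of the tree = 14

14


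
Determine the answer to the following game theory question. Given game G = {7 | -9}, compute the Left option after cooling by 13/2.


Original game: {7 | -9} (a switch {a | b} with a > b).
Cooling by t (for t below the temperature (a - b)/2 = 8) taxes each move by t: {a | b} cooled by t is {a - t | b + t}.
Cooling amount: t = 13/2
Cooled Left option: 7 - 13/2 = 1/2
Cooled Right option: -9 + 13/2 = -5/2
Cooled game: {1/2 | -5/2}
Left option = 1/2

1/2


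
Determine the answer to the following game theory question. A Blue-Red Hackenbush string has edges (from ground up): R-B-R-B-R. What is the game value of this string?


Edges (from ground): R-B-R-B-R
By Berlekamp's sign-expansion rule, a Blue-Red Hackenbush stalk has the value of the surreal number whose sign sequence is the edge sequence with B -> + and R -> -.
Sign sequence: -+-+-
Trace the sign expansion in the surreal number tree, starting from 0:
Edge 1: R (sign -) -> bounds (-inf, 0), value = -1
Edge 2: B (sign +) -> bounds (-1, 0), value = -1/2
Edge 3: R (sign -) -> bounds (-1, -1/2), value = -3/4
Edge 4: B (sign +) -> bounds (-3/4, -1/2), value = -5/8
Edge 5: R (sign -) -> bounds (-3/4, -5/8), value = -11/16
Game value = -11/16

-11/16


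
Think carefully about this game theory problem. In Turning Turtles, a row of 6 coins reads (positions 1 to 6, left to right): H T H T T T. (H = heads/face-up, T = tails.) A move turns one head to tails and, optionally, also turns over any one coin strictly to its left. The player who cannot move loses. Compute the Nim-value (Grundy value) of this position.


Coins: H T H T T T
Key fact: a single head at position k behaves exactly like a Nim heap of size k (turning it to T and optionally flipping a coin at j < k corresponds to moving the heap from k to j, or to 0), and heads combine as a disjunctive sum (two heads at the same place would cancel, matching j XOR j = 0). So the Nim-value is the XOR of the 1-indexed positions of the heads.
Face-up positions (1-indexed): [1, 3]
XOR 0 with 1: 0 XOR 1 = 1
XOR 1 with 3: 1 XOR 3 = 2
Nim-value = 2

2


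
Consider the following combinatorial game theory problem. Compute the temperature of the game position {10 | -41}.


The game is {10 | -41}, a switch {a | b} with numbers a > b.
Cooling {a | b} by t gives {a - t | b + t}, which stops being hot when a - t = b + t, i.e. at t = (a - b)/2. So the temperature of a switch is (a - b)/2.
Temperature = (Left option - Right option) / 2
= (10 - (-41)) / 2
= 51 / 2
= 51/2

51/2


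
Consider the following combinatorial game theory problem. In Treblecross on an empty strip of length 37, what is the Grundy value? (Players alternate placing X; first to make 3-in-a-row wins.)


Treblecross: place X on empty cells; 3-in-a-row wins.
Playing within two cells of an existing X lets the opponent win at once, so sensible play treats the cells i-2..i+2 around each X as dead. The player left with no safe cell loses, so this is a normal-play take-away game on strips of safe cells.
Placing X at cell i (0-indexed) of a strip of k safe cells leaves independent strips of sizes max(0, i-2) and max(0, k-i-3). Hence G(k) = mex{ G(max(0,i-2)) XOR G(max(0,k-i-3)) : 0 <= i < k }, with G(0) = 0.
G(1): splits (0,0):0^0=0 -> mex({0}) = 1
G(2): splits (0,0):0^0=0 -> mex({0}) = 1
G(3): splits (0,0):0^0=0 -> mex({0}) = 1
G(4): splits (0,1):0^1=1 (0,0):0^0=0 -> mex({0, 1}) = 2
G(5): splits (0,2):0^1=1 (0,1):0^1=1 (0,0):0^0=0 -> mex({0, 1}) = 2
G(6) = mex({1}) = 0
G(7) = mex({0, 1, 2}) = 3
G(8) = mex({0, 1, 2}) = 3
G(9) = mex({0, 2}) = 1
G(10) = mex({0, 2, 3}) = 1
G(11) = mex({0, 3}) = 1
G(12) = mex({1, 3}) = 0
G(13) = mex({0, 1, 2, 3}) = 4
G(14) = mex({0, 1, 2}) = 3
G(15) = mex({0, 1, 2}) = 3
G(16) = mex({0, 1, 2, 4}) = 3
G(17) = mex({0, 1, 3, 4}) = 2
G(18) = mex({0, 1, 3, 4}) = 2
G(19) = mex({0, 1, 3, 5}) = 2
G(20) = mex({0, 1, 2, 3, 5}) = 4
G(21) = mex({0, 1, 2, 3, 5}) = 4
G(22) = mex({1, 2, 6}) = 0
G(23) = mex({0, 1, 2, 3, 4, 6}) = 5
G(24) = mex({0, 1, 2, 3, 4}) = 5
G(25) = mex({0, 1, 3, 4, 7}) = 2
G(26) = mex({0, 1, 3, 4, 5, 7}) = 2
G(27) = mex({0, 1, 3, 5}) = 2
G(28) = mex({0, 1, 2, 5}) = 3
G(29) = mex({0, 1, 2, 4, 5, 6}) = 3
G(30) = mex({1, 2, 4, 6}) = 0
G(31) = mex({0, 1, 2, 3, 4, 6}) = 5
G(32) = mex({1, 2, 3, 4, 7}) = 0
G(33) = mex({0, 3, 7}) = 1
G(34) = mex({0, 2, 3, 5, 7}) = 1
G(35) = mex({0, 2, 3, 5, 6}) = 1
G(36) = mex({0, 1, 2, 5, 6}) = 3
G(37) = mex({0, 1, 2, 4, 5, 6}) = 3
Therefore G(37) = 3.

3


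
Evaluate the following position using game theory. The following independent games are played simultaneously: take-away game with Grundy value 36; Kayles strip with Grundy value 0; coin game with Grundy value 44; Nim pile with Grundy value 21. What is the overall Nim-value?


By the Sprague-Grundy theorem, the Grundy value of a sum of games is the XOR of individual Grundy values.
take-away game: Grundy value = 36. Running XOR: 0 XOR 36 = 36
Kayles strip: Grundy value = 0. Running XOR: 36 XOR 0 = 36
coin game: Grundy value = 44. Running XOR: 36 XOR 44 = 8
Nim pile: Grundy value = 21. Running XOR: 8 XOR 21 = 29
The combined Grundy value is 29.

29


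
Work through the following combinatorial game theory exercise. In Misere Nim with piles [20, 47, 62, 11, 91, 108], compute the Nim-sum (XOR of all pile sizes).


We need the XOR (exclusive or) of all pile sizes.
After XOR-ing pile 1 (size 20): 0 XOR 20 = 20
After XOR-ing pile 2 (size 47): 20 XOR 47 = 59
After XOR-ing pile 3 (size 62): 59 XOR 62 = 5
After XOR-ing pile 4 (size 11): 5 XOR 11 = 14
After XOR-ing pile 5 (size 91): 14 XOR 91 = 85
After XOR-ing pile 6 (size 108): 85 XOR 108 = 57
The Nim-value of this position is 57.

57


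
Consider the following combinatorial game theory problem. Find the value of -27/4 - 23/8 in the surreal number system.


x = -27/4, y = 23/8
Converting to common denominator: 8
x = -54/8, y = 23/8
x - y = -27/4 - 23/8 = -77/8

-77/8


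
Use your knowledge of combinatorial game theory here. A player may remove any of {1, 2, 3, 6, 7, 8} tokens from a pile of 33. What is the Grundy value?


The subtraction set is S = {1, 2, 3, 6, 7, 8}.
G(k) = mex{ G(k - s) : s in S, s <= k }. We compute iteratively: G(0) = 0.
G(1) = mex({0}) = 1
G(2) = mex({0, 1}) = 2
G(3) = mex({0, 1, 2}) = 3
G(4) = mex({1, 2, 3}) = 0
G(5) = mex({0, 2, 3}) = 1
G(6) = mex({0, 1, 3}) = 2
G(7) = mex({0, 1, 2}) = 3
G(8) = mex({0, 1, 2, 3}) = 4
G(9) = mex({1, 2, 3, 4}) = 0
G(10) = mex({0, 2, 3, 4}) = 1
G(11) = mex({0, 1, 3, 4}) = 2
G(12) = mex({0, 1, 2}) = 3
G(13) = mex({1, 2, 3}) = 0
G(14) = mex({0, 2, 3, 4}) = 1
G(15) = mex({0, 1, 3, 4}) = 2
G(16) = mex({0, 1, 2, 4}) = 3
Observe that G(9)..G(16) = 0, 1, 2, 3, 0, 1, 2, 3 repeats G(0)..G(7) = 0, 1, 2, 3, 0, 1, 2, 3.
For k >= max(S) = 8, G(k) is determined by the previous 8 values G(k-8)..G(k-1); a window of 8 consecutive values has recurred shifted by 9, so by induction G(k + 9) = G(k) for all k >= 0: the sequence is periodic from the start with period 9.
One period: G(0..8) = 0, 1, 2, 3, 0, 1, 2, 3, 4.
33 mod 9 = 6, so G(33) = G(6) = 2.

2


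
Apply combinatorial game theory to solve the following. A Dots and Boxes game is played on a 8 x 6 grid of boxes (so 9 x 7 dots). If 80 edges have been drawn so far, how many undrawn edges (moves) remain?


Grid: 8 x 6 boxes, i.e. 9 rows and 7 columns of dots.
Horizontal edges: (rows + 1) * cols = 9 * 6 = 54
Vertical edges: rows * (cols + 1) = 8 * 7 = 56
Total edges: 54 + 56 = 110
Edges drawn: 80
Remaining: 110 - 80 = 30

30


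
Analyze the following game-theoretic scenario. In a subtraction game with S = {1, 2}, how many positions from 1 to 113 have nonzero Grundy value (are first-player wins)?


Subtraction set S = {1, 2}, so G(n) = n mod 3.
G(n) = 0 when n is a multiple of 3.
Multiples of 3 in [1, 113]: 37
N-positions (nonzero Grundy) = 113 - 37 = 76

76


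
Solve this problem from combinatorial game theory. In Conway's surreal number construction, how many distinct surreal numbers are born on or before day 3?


Day 0: {|} = 0 is born. Count = 1.
Day n: the number of surreal numbers born by day n is 2^(n+1) - 1.
By day 0: 2^1 - 1 = 1
By day 1: 2^2 - 1 = 3
By day 2: 2^3 - 1 = 7
By day 3: 2^4 - 1 = 15
By day 3: 15 surreal numbers.

15


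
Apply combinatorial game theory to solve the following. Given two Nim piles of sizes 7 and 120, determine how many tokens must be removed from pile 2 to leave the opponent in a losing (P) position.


Piles: 7 and 120
Current XOR: 7 XOR 120 = 127 (non-zero, so this is an N-position).
To make the XOR zero, we need to find a move that balances the piles.
For pile 2 (size 120): target = 120 XOR 127 = 7
We reduce pile 2 from 120 to 7.
Tokens removed: 120 - 7 = 113
Verification: 7 XOR 7 = 0

113


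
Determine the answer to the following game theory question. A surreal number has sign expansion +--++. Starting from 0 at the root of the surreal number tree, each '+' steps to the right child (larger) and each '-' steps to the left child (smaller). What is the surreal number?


Sign expansion: +--++
Rule: track bounds (lo, hi), initially (-inf, +inf). On '+', the current value becomes lo and we move to the simplest number in (value, hi): value + 1 if hi = +inf, otherwise the midpoint (value + hi)/2. On '-', the current value becomes hi and we move to value - 1 if lo = -inf, otherwise the midpoint (lo + value)/2.
Start at 0.
Step 1: sign = +, move right. Bounds: (0, +inf). Value = 1
Step 2: sign = -, move left. Bounds: (0, 1). Value = 1/2
Step 3: sign = -, move left. Bounds: (0, 1/2). Value = 1/4
Step 4: sign = +, move right. Bounds: (1/4, 1/2). Value = 3/8
Step 5: sign = +, move right. Bounds: (3/8, 1/2). Value = 7/16
The surreal number with sign expansion +--++ is 7/16.

7/16


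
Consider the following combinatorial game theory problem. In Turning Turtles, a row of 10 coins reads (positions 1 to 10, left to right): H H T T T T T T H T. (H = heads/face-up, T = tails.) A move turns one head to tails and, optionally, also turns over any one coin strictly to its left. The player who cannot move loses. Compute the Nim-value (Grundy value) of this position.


Coins: H H T T T T T T H T
Key fact: a single head at position k behaves exactly like a Nim heap of size k (turning it to T and optionally flipping a coin at j < k corresponds to moving the heap from k to j, or to 0), and heads combine as a disjunctive sum (two heads at the same place would cancel, matching j XOR j = 0). So the Nim-value is the XOR of the 1-indexed positions of the heads.
Face-up positions (1-indexed): [1, 2, 9]
XOR 0 with 1: 0 XOR 1 = 1
XOR 1 with 2: 1 XOR 2 = 3
XOR 3 with 9: 3 XOR 9 = 10
Nim-value = 10

10


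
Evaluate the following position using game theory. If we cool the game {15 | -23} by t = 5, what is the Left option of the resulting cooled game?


Original game: {15 | -23} (a switch {a | b} with a > b).
Cooling by t (for t below the temperature (a - b)/2 = 19) taxes each move by t: {a | b} cooled by t is {a - t | b + t}.
Cooling amount: t = 5
Cooled Left option: 15 - 5 = 10
Cooled Right option: -23 + 5 = -18
Cooled game: {10 | -18}
Left option = 10

10


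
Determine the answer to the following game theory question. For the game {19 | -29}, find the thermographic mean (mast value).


Game = {19 | -29}, a switch {a | b} with numbers a > b.
Its thermograph has left wall a - t and right wall b + t, which meet at t = (a - b)/2, where both equal (a + b)/2. So the mast (mean value) is at (a + b)/2.
Mean = (19 + (-29))/2 = -10/2 = -5

-5


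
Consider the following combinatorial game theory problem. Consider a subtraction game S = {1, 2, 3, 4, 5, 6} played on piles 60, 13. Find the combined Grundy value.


Subtraction set: {1, 2, 3, 4, 5, 6}
For this subtraction set, G(n) = n mod 7 (period = max + 1 = 7).
Pile 1 (size 60): G(60) = 60 mod 7 = 4
Pile 2 (size 13): G(13) = 13 mod 7 = 6
Total Grundy value = XOR of all: 4 XOR 6 = 2

2


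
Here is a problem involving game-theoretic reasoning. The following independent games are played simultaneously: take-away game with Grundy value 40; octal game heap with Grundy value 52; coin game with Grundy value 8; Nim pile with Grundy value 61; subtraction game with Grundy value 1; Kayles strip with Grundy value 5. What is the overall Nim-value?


By the Sprague-Grundy theorem, the Grundy value of a sum of games is the XOR of individual Grundy values.
take-away game: Grundy value = 40. Running XOR: 0 XOR 40 = 40
octal game heap: Grundy value = 52. Running XOR: 40 XOR 52 = 28
coin game: Grundy value = 8. Running XOR: 28 XOR 8 = 20
Nim pile: Grundy value = 61. Running XOR: 20 XOR 61 = 41
subtraction game: Grundy value = 1. Running XOR: 41 XOR 1 = 40
Kayles strip: Grundy value = 5. Running XOR: 40 XOR 5 = 45
The combined Grundy value is 45.

45


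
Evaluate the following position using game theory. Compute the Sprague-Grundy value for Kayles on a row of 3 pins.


Kayles: a move removes 1 or 2 adjacent pins from a contiguous row.
Removing pins from a row of k leaves two independent rows (a, b) with a + b = k - 1 (one pin) or a + b = k - 2 (two pins); an end removal gives a = 0.
By Sprague-Grundy, G(k) = mex{ G(a) XOR G(b) } over all these splits. G(0) = 0.
G(1): splits (0,0):0^0=0 -> mex({0}) = 1
G(2): splits (0,1):0^1=1 (0,0):0^0=0 -> mex({0, 1}) = 2
G(3): splits (0,2):0^2=2 (1,1):1^1=0 (0,1):0^1=1 -> mex({0, 1, 2}) = 3
Therefore G(3) = 3.

3


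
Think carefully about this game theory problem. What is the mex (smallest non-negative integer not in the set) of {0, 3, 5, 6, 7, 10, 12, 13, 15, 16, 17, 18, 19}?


Set = {0, 3, 5, 6, 7, 10, 12, 13, 15, 16, 17, 18, 19}
0 is in the set.
1 is NOT in the set. This is the mex.
mex = 1

1


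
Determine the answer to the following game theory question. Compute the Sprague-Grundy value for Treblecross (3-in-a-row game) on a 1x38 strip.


Treblecross: place X on empty cells; 3-in-a-row wins.
Playing within two cells of an existing X lets the opponent win at once, so sensible play treats the cells i-2..i+2 around each X as dead. The player left with no safe cell loses, so this is a normal-play take-away game on strips of safe cells.
Placing X at cell i (0-indexed) of a strip of k safe cells leaves independent strips of sizes max(0, i-2) and max(0, k-i-3). Hence G(k) = mex{ G(max(0,i-2)) XOR G(max(0,k-i-3)) : 0 <= i < k }, with G(0) = 0.
G(1): splits (0,0):0^0=0 -> mex({0}) = 1
G(2): splits (0,0):0^0=0 -> mex({0}) = 1
G(3): splits (0,0):0^0=0 -> mex({0}) = 1
G(4): splits (0,1):0^1=1 (0,0):0^0=0 -> mex({0, 1}) = 2
G(5): splits (0,2):0^1=1 (0,1):0^1=1 (0,0):0^0=0 -> mex({0, 1}) = 2
G(6) = mex({1}) = 0
G(7) = mex({0, 1, 2}) = 3
G(8) = mex({0, 1, 2}) = 3
G(9) = mex({0, 2}) = 1
G(10) = mex({0, 2, 3}) = 1
G(11) = mex({0, 3}) = 1
G(12) = mex({1, 3}) = 0
G(13) = mex({0, 1, 2, 3}) = 4
G(14) = mex({0, 1, 2}) = 3
G(15) = mex({0, 1, 2}) = 3
G(16) = mex({0, 1, 2, 4}) = 3
G(17) = mex({0, 1, 3, 4}) = 2
G(18) = mex({0, 1, 3, 4}) = 2
G(19) = mex({0, 1, 3, 5}) = 2
G(20) = mex({0, 1, 2, 3, 5}) = 4
G(21) = mex({0, 1, 2, 3, 5}) = 4
G(22) = mex({1, 2, 6}) = 0
G(23) = mex({0, 1, 2, 3, 4, 6}) = 5
G(24) = mex({0, 1, 2, 3, 4}) = 5
G(25) = mex({0, 1, 3, 4, 7}) = 2
G(26) = mex({0, 1, 3, 4, 5, 7}) = 2
G(27) = mex({0, 1, 3, 5}) = 2
G(28) = mex({0, 1, 2, 5}) = 3
G(29) = mex({0, 1, 2, 4, 5, 6}) = 3
G(30) = mex({1, 2, 4, 6}) = 0
G(31) = mex({0, 1, 2, 3, 4, 6}) = 5
G(32) = mex({1, 2, 3, 4, 7}) = 0
G(33) = mex({0, 3, 7}) = 1
G(34) = mex({0, 2, 3, 5, 7}) = 1
G(35) = mex({0, 2, 3, 5, 6}) = 1
G(36) = mex({0, 1, 2, 5, 6}) = 3
G(37) = mex({0, 1, 2, 4, 5, 6}) = 3
G(38) = mex({0, 1, 2, 4}) = 3
Therefore G(38) = 3.

3


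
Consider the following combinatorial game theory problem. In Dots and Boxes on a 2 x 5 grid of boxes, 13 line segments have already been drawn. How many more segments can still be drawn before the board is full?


Grid: 2 x 5 boxes, i.e. 3 rows and 6 columns of dots.
Horizontal edges: (rows + 1) * cols = 3 * 5 = 15
Vertical edges: rows * (cols + 1) = 2 * 6 = 12
Total edges: 15 + 12 = 27
Edges drawn: 13
Remaining: 27 - 13 = 14

14


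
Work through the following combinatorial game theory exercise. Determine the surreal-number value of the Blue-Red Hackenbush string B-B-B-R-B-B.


Edges (from ground): B-B-B-R-B-B
By Berlekamp's sign-expansion rule, a Blue-Red Hackenbush stalk has the value of the surreal number whose sign sequence is the edge sequence with B -> + and R -> -.
Sign sequence: +++-++
Trace the sign expansion in the surreal number tree, starting from 0:
Edge 1: B (sign +) -> bounds (0, +inf), value = 1
Edge 2: B (sign +) -> bounds (1, +inf), value = 2
Edge 3: B (sign +) -> bounds (2, +inf), value = 3
Edge 4: R (sign -) -> bounds (2, 3), value = 5/2
Edge 5: B (sign +) -> bounds (5/2, 3), value = 11/4
Edge 6: B (sign +) -> bounds (11/4, 3), value = 23/8
Game value = 23/8

23/8


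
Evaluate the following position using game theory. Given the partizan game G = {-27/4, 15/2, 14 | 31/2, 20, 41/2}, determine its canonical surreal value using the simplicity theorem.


Left options: {-27/4, 15/2, 14}, max = 14
Right options: {31/2, 20, 41/2}, min = 31/2
All options are numbers and max(Left) < min(Right), so by the simplicity theorem the value is the simplest (earliest-born) number strictly between 14 and 31/2.
The only integer strictly between 14 and 31/2 is 15.
No non-integer in the interval can be simpler: if x is a non-integer in the interval, then floor(x) or ceil(x) also lies in the interval (the interval contains an integer), and both are proper prefixes of x's sign expansion, i.e. born earlier. So the game value is 15.
Game value = 15

15


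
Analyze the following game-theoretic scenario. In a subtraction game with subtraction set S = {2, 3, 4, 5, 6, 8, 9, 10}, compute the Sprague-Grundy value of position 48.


The subtraction set is S = {2, 3, 4, 5, 6, 8, 9, 10}.
G(k) = mex{ G(k - s) : s in S, s <= k }. We compute iteratively: G(0) = 0.
G(1) = mex({}) = 0
G(2) = mex({0}) = 1
G(3) = mex({0}) = 1
G(4) = mex({0, 1}) = 2
G(5) = mex({0, 1}) = 2
G(6) = mex({0, 1, 2}) = 3
G(7) = mex({0, 1, 2}) = 3
G(8) = mex({0, 1, 2, 3}) = 4
G(9) = mex({0, 1, 2, 3}) = 4
G(10) = mex({0, 1, 2, 3, 4}) = 5
G(11) = mex({0, 1, 2, 3, 4}) = 5
G(12) = mex({1, 2, 3, 4, 5}) = 0
G(13) = mex({1, 2, 3, 4, 5}) = 0
G(14) = mex({0, 2, 3, 4, 5}) = 1
G(15) = mex({0, 2, 3, 4, 5}) = 1
G(16) = mex({0, 1, 3, 4, 5}) = 2
G(17) = mex({0, 1, 3, 4, 5}) = 2
G(18) = mex({0, 1, 2, 4, 5}) = 3
G(19) = mex({0, 1, 2, 4, 5}) = 3
G(20) = mex({0, 1, 2, 3, 5}) = 4
G(21) = mex({0, 1, 2, 3, 5}) = 4
Observe that G(12)..G(21) = 0, 0, 1, 1, 2, 2, 3, 3, 4, 4 repeats G(0)..G(9) = 0, 0, 1, 1, 2, 2, 3, 3, 4, 4.
For k >= max(S) = 10, G(k) is determined by the previous 10 values G(k-10)..G(k-1); a window of 10 consecutive values has recurred shifted by 12, so by induction G(k + 12) = G(k) for all k >= 0: the sequence is periodic from the start with period 12.
One period: G(0..11) = 0, 0, 1, 1, 2, 2, 3, 3, 4, 4, 5, 5.
48 mod 12 = 0, so G(48) = G(0) = 0.

0


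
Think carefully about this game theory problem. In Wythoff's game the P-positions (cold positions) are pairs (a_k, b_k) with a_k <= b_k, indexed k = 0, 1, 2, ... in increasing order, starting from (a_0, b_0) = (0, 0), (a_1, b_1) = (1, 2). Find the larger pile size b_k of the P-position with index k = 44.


By Wythoff's theorem, a_k = floor(k * phi) and b_k = floor(k * phi^2) = a_k + k, where phi = (1 + sqrt(5))/2 is the golden ratio.
phi = (1 + sqrt(5))/2 = 1.618034
phi^2 = phi + 1 = 2.618034
k = 44
k * phi^2 = 44 * 2.618034 = 115.193496
b_44 = floor(k * phi^2) = 115 (check: a_44 + k = 71 + 44 = 115)

115


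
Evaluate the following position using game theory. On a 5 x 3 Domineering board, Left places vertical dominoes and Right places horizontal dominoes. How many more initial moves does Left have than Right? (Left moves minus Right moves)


Board is 5 x 3 (rows x cols).
Left (vertical) placements: (rows-1) * cols = 4 * 3 = 12
Right (horizontal) placements: rows * (cols-1) = 5 * 2 = 10
Advantage = Left - Right = 12 - 10 = 2

2


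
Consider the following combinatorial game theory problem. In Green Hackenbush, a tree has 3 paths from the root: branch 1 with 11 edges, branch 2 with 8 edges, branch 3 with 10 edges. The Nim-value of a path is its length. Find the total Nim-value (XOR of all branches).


The tree has 3 branches from the ground vertex.
In Green Hackenbush, the Nim-value of a simple path of length k is k.
Branch 1: length 11, Nim-value = 11
Branch 2: length 8, Nim-value = 8
Branch 3: length 10, Nim-value = 10
Total Nim-value = XOR of all branch values:
0 XOR 11 = 11
11 XOR 8 = 3
3 XOR 10 = 9
Nim-value of the tree = 9

9


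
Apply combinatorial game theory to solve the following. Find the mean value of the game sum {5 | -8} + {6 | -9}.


G1 = {5 | -8}, G2 = {6 | -9}
Each is a switch {a | b} with numbers a > b; its mean value is (a + b)/2, and mean value is additive over game sums: m(G1 + G2) = m(G1) + m(G2).
Mean of G1 = (5 + (-8))/2 = -3/2 = -3/2
Mean of G2 = (6 + (-9))/2 = -3/2 = -3/2
Mean of G1 + G2 = -3/2 + -3/2 = -3

-3


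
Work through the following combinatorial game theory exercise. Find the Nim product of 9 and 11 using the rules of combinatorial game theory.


Nim multiplication is bilinear over XOR: (u XOR v) * w = (u*w) XOR (v*w).
So we split each operand into its bit components and XOR the pairwise Nim products.
9 = 1 + 8 (as XOR of powers of 2).
11 = 1 + 2 + 8 (as XOR of powers of 2).
Using the standard Nim-product table on single bits:
  2*2 = 3,   2*4 = 8,   2*8 = 12,
  4*4 = 6,   4*8 = 11,  8*8 = 13,
and  1*x = x (identity), k*l = l*k (commutative).
Pairwise Nim products:
  1 * 1 = 1
  1 * 2 = 2
  1 * 8 = 8
  8 * 1 = 8
  8 * 2 = 12
  8 * 8 = 13
XOR them: 1 XOR 2 XOR 8 XOR 8 XOR 12 XOR 13 = 2.
Result: 9 * 11 = 2 (in Nim).

2


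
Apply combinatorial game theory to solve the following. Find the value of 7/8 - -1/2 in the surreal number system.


x = 7/8, y = -1/2
Converting to common denominator: 8
x = 7/8, y = -4/8
x - y = 7/8 - -1/2 = 11/8

11/8


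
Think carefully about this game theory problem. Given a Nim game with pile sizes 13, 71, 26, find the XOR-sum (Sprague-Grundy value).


We need the XOR (exclusive or) of all pile sizes.
After XOR-ing pile 1 (size 13): 0 XOR 13 = 13
After XOR-ing pile 2 (size 71): 13 XOR 71 = 74
After XOR-ing pile 3 (size 26): 74 XOR 26 = 80
The Nim-value of this position is 80.

80


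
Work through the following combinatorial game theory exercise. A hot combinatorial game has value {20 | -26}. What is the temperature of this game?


The game is {20 | -26}, a switch {a | b} with numbers a > b.
Cooling {a | b} by t gives {a - t | b + t}, which stops being hot when a - t = b + t, i.e. at t = (a - b)/2. So the temperature of a switch is (a - b)/2.
Temperature = (Left option - Right option) / 2
= (20 - (-26)) / 2
= 46 / 2
= 23

23


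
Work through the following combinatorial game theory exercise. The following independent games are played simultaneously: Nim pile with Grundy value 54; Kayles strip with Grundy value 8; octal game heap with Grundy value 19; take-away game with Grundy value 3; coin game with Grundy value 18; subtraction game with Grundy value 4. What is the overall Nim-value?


By the Sprague-Grundy theorem, the Grundy value of a sum of games is the XOR of individual Grundy values.
Nim pile: Grundy value = 54. Running XOR: 0 XOR 54 = 54
Kayles strip: Grundy value = 8. Running XOR: 54 XOR 8 = 62
octal game heap: Grundy value = 19. Running XOR: 62 XOR 19 = 45
take-away game: Grundy value = 3. Running XOR: 45 XOR 3 = 46
coin game: Grundy value = 18. Running XOR: 46 XOR 18 = 60
subtraction game: Grundy value = 4. Running XOR: 60 XOR 4 = 56
The combined Grundy value is 56.

56


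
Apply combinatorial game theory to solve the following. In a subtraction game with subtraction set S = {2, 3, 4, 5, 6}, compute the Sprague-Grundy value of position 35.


The subtraction set is S = {2, 3, 4, 5, 6}.
G(k) = mex{ G(k - s) : s in S, s <= k }. We compute iteratively: G(0) = 0.
G(1) = mex({}) = 0
G(2) = mex({0}) = 1
G(3) = mex({0}) = 1
G(4) = mex({0, 1}) = 2
G(5) = mex({0, 1}) = 2
G(6) = mex({0, 1, 2}) = 3
G(7) = mex({0, 1, 2}) = 3
G(8) = mex({1, 2, 3}) = 0
G(9) = mex({1, 2, 3}) = 0
G(10) = mex({0, 2, 3}) = 1
G(11) = mex({0, 2, 3}) = 1
G(12) = mex({0, 1, 3}) = 2
G(13) = mex({0, 1, 3}) = 2
Observe that G(8)..G(13) = 0, 0, 1, 1, 2, 2 repeats G(0)..G(5) = 0, 0, 1, 1, 2, 2.
For k >= max(S) = 6, G(k) is determined by the previous 6 values G(k-6)..G(k-1); a window of 6 consecutive values has recurred shifted by 8, so by induction G(k + 8) = G(k) for all k >= 0: the sequence is periodic from the start with period 8.
One period: G(0..7) = 0, 0, 1, 1, 2, 2, 3, 3.
35 mod 8 = 3, so G(35) = G(3) = 1.

1


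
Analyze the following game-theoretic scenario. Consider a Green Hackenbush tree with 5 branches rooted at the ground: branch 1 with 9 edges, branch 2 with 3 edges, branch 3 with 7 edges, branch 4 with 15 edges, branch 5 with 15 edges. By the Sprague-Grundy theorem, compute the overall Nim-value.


The tree has 5 branches from the ground vertex.
In Green Hackenbush, the Nim-value of a simple path of length k is k.
Branch 1: length 9, Nim-value = 9
Branch 2: length 3, Nim-value = 3
Branch 3: length 7, Nim-value = 7
Branch 4: length 15, Nim-value = 15
Branch 5: length 15, Nim-value = 15
Total Nim-value = XOR of all branch values:
0 XOR 9 = 9
9 XOR 3 = 10
10 XOR 7 = 13
13 XOR 15 = 2
2 XOR 15 = 13
Nim-value of the tree = 13

13


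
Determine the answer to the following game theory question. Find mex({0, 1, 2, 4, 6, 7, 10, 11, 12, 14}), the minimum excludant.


Set = {0, 1, 2, 4, 6, 7, 10, 11, 12, 14}
0 is in the set.
1 is in the set.
2 is in the set.
3 is NOT in the set. This is the mex.
mex = 3

3


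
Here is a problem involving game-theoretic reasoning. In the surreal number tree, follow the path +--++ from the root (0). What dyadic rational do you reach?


Sign expansion: +--++
Rule: track bounds (lo, hi), initially (-inf, +inf). On '+', the current value becomes lo and we move to the simplest number in (value, hi): value + 1 if hi = +inf, otherwise the midpoint (value + hi)/2. On '-', the current value becomes hi and we move to value - 1 if lo = -inf, otherwise the midpoint (lo + value)/2.
Start at 0.
Step 1: sign = +, move right. Bounds: (0, +inf). Value = 1
Step 2: sign = -, move left. Bounds: (0, 1). Value = 1/2
Step 3: sign = -, move left. Bounds: (0, 1/2). Value = 1/4
Step 4: sign = +, move right. Bounds: (1/4, 1/2). Value = 3/8
Step 5: sign = +, move right. Bounds: (3/8, 1/2). Value = 7/16
The surreal number with sign expansion +--++ is 7/16.

7/16


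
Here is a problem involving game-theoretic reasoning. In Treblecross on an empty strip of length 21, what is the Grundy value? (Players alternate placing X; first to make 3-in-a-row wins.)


Treblecross: place X on empty cells; 3-in-a-row wins.
Playing within two cells of an existing X lets the opponent win at once, so sensible play treats the cells i-2..i+2 around each X as dead. The player left with no safe cell loses, so this is a normal-play take-away game on strips of safe cells.
Placing X at cell i (0-indexed) of a strip of k safe cells leaves independent strips of sizes max(0, i-2) and max(0, k-i-3). Hence G(k) = mex{ G(max(0,i-2)) XOR G(max(0,k-i-3)) : 0 <= i < k }, with G(0) = 0.
G(1): splits (0,0):0^0=0 -> mex({0}) = 1
G(2): splits (0,0):0^0=0 -> mex({0}) = 1
G(3): splits (0,0):0^0=0 -> mex({0}) = 1
G(4): splits (0,1):0^1=1 (0,0):0^0=0 -> mex({0, 1}) = 2
G(5): splits (0,2):0^1=1 (0,1):0^1=1 (0,0):0^0=0 -> mex({0, 1}) = 2
G(6) = mex({1}) = 0
G(7) = mex({0, 1, 2}) = 3
G(8) = mex({0, 1, 2}) = 3
G(9) = mex({0, 2}) = 1
G(10) = mex({0, 2, 3}) = 1
G(11) = mex({0, 3}) = 1
G(12) = mex({1, 3}) = 0
G(13) = mex({0, 1, 2, 3}) = 4
G(14) = mex({0, 1, 2}) = 3
G(15) = mex({0, 1, 2}) = 3
G(16) = mex({0, 1, 2, 4}) = 3
G(17) = mex({0, 1, 3, 4}) = 2
G(18) = mex({0, 1, 3, 4}) = 2
G(19) = mex({0, 1, 3, 5}) = 2
G(20) = mex({0, 1, 2, 3, 5}) = 4
G(21) = mex({0, 1, 2, 3, 5}) = 4
Therefore G(21) = 4.

4


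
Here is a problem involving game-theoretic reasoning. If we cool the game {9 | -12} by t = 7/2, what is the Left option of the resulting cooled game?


Original game: {9 | -12} (a switch {a | b} with a > b).
Cooling by t (for t below the temperature (a - b)/2 = 21/2) taxes each move by t: {a | b} cooled by t is {a - t | b + t}.
Cooling amount: t = 7/2
Cooled Left option: 9 - 7/2 = 11/2
Cooled Right option: -12 + 7/2 = -17/2
Cooled game: {11/2 | -17/2}
Left option = 11/2

11/2


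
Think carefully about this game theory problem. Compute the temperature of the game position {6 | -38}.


The game is {6 | -38}, a switch {a | b} with numbers a > b.
Cooling {a | b} by t gives {a - t | b + t}, which stops being hot when a - t = b + t, i.e. at t = (a - b)/2. So the temperature of a switch is (a - b)/2.
Temperature = (Left option - Right option) / 2
= (6 - (-38)) / 2
= 44 / 2
= 22

22


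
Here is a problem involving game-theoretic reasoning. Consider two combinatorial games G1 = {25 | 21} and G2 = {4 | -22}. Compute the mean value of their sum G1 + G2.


G1 = {25 | 21}, G2 = {4 | -22}
Each is a switch {a | b} with numbers a > b; its mean value is (a + b)/2, and mean value is additive over game sums: m(G1 + G2) = m(G1) + m(G2).
Mean of G1 = (25 + (21))/2 = 46/2 = 23
Mean of G2 = (4 + (-22))/2 = -18/2 = -9
Mean of G1 + G2 = 23 + -9 = 14

14


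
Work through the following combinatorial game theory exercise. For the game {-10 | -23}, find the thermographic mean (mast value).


Game = {-10 | -23}, a switch {a | b} with numbers a > b.
Its thermograph has left wall a - t and right wall b + t, which meet at t = (a - b)/2, where both equal (a + b)/2. So the mast (mean value) is at (a + b)/2.
Mean = (-10 + (-23))/2 = -33/2 = -33/2

-33/2


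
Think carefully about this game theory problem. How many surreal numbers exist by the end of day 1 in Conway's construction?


Day 0: {|} = 0 is born. Count = 1.
Day n: the number of surreal numbers born by day n is 2^(n+1) - 1.
By day 0: 2^1 - 1 = 1
By day 1: 2^2 - 1 = 3
By day 1: 3 surreal numbers.

3


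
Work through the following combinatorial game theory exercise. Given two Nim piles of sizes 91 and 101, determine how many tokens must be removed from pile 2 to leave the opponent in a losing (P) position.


Piles: 91 and 101
Current XOR: 91 XOR 101 = 62 (non-zero, so this is an N-position).
To make the XOR zero, we need to find a move that balances the piles.
For pile 2 (size 101): target = 101 XOR 62 = 91
We reduce pile 2 from 101 to 91.
Tokens removed: 101 - 91 = 10
Verification: 91 XOR 91 = 0

10


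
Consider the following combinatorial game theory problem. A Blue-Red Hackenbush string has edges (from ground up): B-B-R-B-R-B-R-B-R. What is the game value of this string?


Edges (from ground): B-B-R-B-R-B-R-B-R
By Berlekamp's sign-expansion rule, a Blue-Red Hackenbush stalk has the value of the surreal number whose sign sequence is the edge sequence with B -> + and R -> -.
Sign sequence: ++-+-+-+-
Trace the sign expansion in the surreal number tree, starting from 0:
Edge 1: B (sign +) -> bounds (0, +inf), value = 1
Edge 2: B (sign +) -> bounds (1, +inf), value = 2
Edge 3: R (sign -) -> bounds (1, 2), value = 3/2
Edge 4: B (sign +) -> bounds (3/2, 2), value = 7/4
Edge 5: R (sign -) -> bounds (3/2, 7/4), value = 13/8
Edge 6: B (sign +) -> bounds (13/8, 7/4), value = 27/16
Edge 7: R (sign -) -> bounds (13/8, 27/16), value = 53/32
Edge 8: B (sign +) -> bounds (53/32, 27/16), value = 107/64
Edge 9: R (sign -) -> bounds (53/32, 107/64), value = 213/128
Game value = 213/128

213/128


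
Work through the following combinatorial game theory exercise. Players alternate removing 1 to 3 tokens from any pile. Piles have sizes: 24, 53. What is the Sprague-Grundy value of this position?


Subtraction set: {1, 2, 3}
For this subtraction set, G(n) = n mod 4 (period = max + 1 = 4).
Pile 1 (size 24): G(24) = 24 mod 4 = 0
Pile 2 (size 53): G(53) = 53 mod 4 = 1
Total Grundy value = XOR of all: 0 XOR 1 = 1

1


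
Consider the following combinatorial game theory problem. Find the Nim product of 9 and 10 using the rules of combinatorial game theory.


Nim multiplication is bilinear over XOR: (u XOR v) * w = (u*w) XOR (v*w).
So we split each operand into its bit components and XOR the pairwise Nim products.
9 = 1 + 8 (as XOR of powers of 2).
10 = 2 + 8 (as XOR of powers of 2).
Using the standard Nim-product table on single bits:
  2*2 = 3,   2*4 = 8,   2*8 = 12,
  4*4 = 6,   4*8 = 11,  8*8 = 13,
and  1*x = x (identity), k*l = l*k (commutative).
Pairwise Nim products:
  1 * 2 = 2
  1 * 8 = 8
  8 * 2 = 12
  8 * 8 = 13
XOR them: 2 XOR 8 XOR 12 XOR 13 = 11.
Result: 9 * 10 = 11 (in Nim).

11


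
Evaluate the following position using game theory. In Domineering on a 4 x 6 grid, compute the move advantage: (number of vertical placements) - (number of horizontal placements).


Board is 4 x 6 (rows x cols).
Left (vertical) placements: (rows-1) * cols = 3 * 6 = 18
Right (horizontal) placements: rows * (cols-1) = 4 * 5 = 20
Advantage = Left - Right = 18 - 20 = -2

-2


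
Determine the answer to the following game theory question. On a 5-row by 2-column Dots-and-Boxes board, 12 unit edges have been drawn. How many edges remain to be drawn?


Grid: 5 x 2 boxes, i.e. 6 rows and 3 columns of dots.
Horizontal edges: (rows + 1) * cols = 6 * 2 = 12
Vertical edges: rows * (cols + 1) = 5 * 3 = 15
Total edges: 12 + 15 = 27
Edges drawn: 12
Remaining: 27 - 12 = 15

15
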